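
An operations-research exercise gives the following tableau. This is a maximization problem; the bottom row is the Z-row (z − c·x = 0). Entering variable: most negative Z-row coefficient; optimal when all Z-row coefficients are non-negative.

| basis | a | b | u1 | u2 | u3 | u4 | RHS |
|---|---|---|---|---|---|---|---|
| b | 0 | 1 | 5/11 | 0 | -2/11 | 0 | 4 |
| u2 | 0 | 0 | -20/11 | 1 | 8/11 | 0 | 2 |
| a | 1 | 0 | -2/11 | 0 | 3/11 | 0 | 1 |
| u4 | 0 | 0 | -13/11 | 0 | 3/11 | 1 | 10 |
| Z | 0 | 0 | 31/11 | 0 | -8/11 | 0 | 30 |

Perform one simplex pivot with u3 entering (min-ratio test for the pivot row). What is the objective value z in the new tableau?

32

Ratio test on column u3 — row 1: entry -2/11 ≤ 0; row 2: 2/(8/11) = 11/4; row 3: 1/(3/11) = 11/3; row 4: 10/(3/11) = 110/3. Minimum is 11/4 at row 2 (u2 leaves); pivot element 8/11.
Pivot on row 2; the Z-row RHS becomes 30 − (-8/11)·(11/4) = 32.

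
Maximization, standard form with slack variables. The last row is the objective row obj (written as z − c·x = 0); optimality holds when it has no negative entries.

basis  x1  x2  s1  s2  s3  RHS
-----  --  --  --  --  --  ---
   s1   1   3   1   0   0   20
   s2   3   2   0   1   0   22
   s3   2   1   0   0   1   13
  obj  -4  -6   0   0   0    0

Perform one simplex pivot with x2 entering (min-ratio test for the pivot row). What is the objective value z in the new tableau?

40

Ratio test on column x2 — row 1: 20/3 = 20/3; row 2: 22/2 = 11; row 3: 13/1 = 13. Minimum is 20/3 at row 1 (s1 leaves); pivot element 3.
Pivot on row 1; the obj-row RHS becomes 0 − (-6)·(20/3) = 40.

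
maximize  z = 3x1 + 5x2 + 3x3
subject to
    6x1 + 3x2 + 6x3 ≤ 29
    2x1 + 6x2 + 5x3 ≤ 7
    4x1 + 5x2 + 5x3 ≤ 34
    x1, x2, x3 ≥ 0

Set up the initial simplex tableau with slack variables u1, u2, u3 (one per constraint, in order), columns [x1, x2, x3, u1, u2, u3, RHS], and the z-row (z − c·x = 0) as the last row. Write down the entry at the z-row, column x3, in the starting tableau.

The z-row carries the negated objective coefficients: the x3 entry is -3.

-3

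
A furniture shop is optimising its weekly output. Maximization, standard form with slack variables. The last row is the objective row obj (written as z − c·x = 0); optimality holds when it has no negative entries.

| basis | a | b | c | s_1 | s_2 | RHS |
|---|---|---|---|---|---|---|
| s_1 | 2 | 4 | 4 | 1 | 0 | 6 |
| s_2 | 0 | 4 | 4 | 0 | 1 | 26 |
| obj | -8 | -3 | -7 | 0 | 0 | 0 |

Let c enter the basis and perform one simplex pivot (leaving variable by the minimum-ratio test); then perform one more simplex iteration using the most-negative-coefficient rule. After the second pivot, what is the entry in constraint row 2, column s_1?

Ratio test on column c — row 1: 6/4 = 3/2; row 2: 26/4 = 13/2. Minimum is 3/2 at row 1 (s_1 leaves); pivot element 4.
Divide row 1 by 4; eliminate column c from the other rows.
Second iteration: most negative obj-row entry is -9/2 in column a, so a enters.
Ratio test on column a — row 1: (3/2)/(1/2) = 3; row 2: entry -2 ≤ 0. Minimum is 3 at row 1 (c leaves); pivot element 1/2.
Divide row 1 by 1/2; eliminate column a from the other rows.
After both pivots, the entry at constraint row 2, column s_1 is 0.

0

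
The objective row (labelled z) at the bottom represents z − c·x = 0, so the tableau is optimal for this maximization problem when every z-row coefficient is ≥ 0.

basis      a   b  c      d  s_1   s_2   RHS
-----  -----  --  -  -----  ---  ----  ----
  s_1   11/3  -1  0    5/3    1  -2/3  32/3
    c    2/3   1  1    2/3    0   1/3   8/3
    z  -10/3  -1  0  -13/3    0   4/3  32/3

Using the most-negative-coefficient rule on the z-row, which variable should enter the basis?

Negative z-row entries: a: -10/3, b: -1, d: -13/3.
The most negative is -13/3 in column d, so d enters.

d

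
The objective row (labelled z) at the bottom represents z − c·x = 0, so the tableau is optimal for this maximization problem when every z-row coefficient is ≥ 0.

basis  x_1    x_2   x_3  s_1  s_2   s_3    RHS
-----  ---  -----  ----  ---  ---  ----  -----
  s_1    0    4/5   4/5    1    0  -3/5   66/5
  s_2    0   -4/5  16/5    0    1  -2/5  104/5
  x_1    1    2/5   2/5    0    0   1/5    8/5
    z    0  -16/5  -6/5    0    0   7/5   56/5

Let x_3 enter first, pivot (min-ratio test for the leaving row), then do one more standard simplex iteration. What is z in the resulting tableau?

Ratio test on column x_3 — row 1: (66/5)/(4/5) = 33/2; row 2: (104/5)/(16/5) = 13/2; row 3: (8/5)/(2/5) = 4. Minimum is 4 at row 3 (x_1 leaves); pivot element 2/5.
Pivot on row 3; the z-row RHS becomes 56/5 − (-6/5)·4 = 16.
Next entering variable (most negative z-row entry -2): x_2.
Ratio test on column x_2 — row 1: entry 0 ≤ 0; row 2: entry -4 ≤ 0; row 3: 4/1 = 4. Minimum is 4 at row 3 (x_3 leaves); pivot element 1.
After the second pivot the z-row RHS is 16 − (-2)·4 = 24.

24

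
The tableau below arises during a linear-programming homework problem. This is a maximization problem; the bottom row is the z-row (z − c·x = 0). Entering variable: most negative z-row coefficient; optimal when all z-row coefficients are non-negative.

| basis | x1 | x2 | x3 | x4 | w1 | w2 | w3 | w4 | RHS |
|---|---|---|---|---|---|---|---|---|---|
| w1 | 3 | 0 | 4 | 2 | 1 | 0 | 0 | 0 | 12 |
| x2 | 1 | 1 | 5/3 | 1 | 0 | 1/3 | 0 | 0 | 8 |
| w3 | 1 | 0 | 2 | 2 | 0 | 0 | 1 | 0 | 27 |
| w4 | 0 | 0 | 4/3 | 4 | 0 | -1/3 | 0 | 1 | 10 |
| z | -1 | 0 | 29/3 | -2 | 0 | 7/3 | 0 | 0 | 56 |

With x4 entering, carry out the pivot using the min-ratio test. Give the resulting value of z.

61

Ratio test on column x4 — row 1: 12/2 = 6; row 2: 8/1 = 8; row 3: 27/2 = 27/2; row 4: 10/4 = 5/2. Minimum is 5/2 at row 4 (w4 leaves); pivot element 4.
Pivot on row 4; the z-row RHS becomes 56 − (-2)·(5/2) = 61.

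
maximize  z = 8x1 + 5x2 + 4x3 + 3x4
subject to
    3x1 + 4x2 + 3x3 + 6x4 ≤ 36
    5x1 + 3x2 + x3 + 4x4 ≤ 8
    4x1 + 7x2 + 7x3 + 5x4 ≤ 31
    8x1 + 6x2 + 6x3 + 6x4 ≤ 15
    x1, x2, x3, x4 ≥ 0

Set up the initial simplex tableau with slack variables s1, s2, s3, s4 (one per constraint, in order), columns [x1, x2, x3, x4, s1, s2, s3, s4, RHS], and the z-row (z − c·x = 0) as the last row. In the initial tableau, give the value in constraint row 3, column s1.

Slack s1 belongs to constraint 1; its column is the unit vector e_1, so the entry in row 3 is 0.

0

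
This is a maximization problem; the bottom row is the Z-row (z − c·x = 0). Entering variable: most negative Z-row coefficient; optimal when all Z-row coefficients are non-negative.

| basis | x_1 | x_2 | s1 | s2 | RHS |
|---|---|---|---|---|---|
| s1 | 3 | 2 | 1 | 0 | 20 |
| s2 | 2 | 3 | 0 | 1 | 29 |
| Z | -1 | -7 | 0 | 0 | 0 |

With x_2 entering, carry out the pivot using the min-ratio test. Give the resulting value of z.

203/3

Ratio test on column x_2 — row 1: 20/2 = 10; row 2: 29/3 = 29/3. Minimum is 29/3 at row 2 (s2 leaves); pivot element 3.
Pivot on row 2; the Z-row RHS becomes 0 − (-7)·(29/3) = 203/3.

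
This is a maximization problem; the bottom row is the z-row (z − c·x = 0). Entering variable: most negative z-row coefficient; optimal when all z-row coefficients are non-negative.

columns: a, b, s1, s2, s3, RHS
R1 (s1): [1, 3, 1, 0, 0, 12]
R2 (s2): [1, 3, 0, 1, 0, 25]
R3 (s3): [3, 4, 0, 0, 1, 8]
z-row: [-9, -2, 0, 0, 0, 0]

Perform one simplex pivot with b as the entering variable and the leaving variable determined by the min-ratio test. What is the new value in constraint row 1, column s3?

Ratio test on column b — row 1: 12/3 = 4; row 2: 25/3 = 25/3; row 3: 8/4 = 2. Minimum is 2 at row 3 (s3 leaves); pivot element 4.
Divide row 3 by 4; eliminate column b from the other rows.
Row 1 update in column s3: 0 − 3·(1/4) = -3/4.

-3/4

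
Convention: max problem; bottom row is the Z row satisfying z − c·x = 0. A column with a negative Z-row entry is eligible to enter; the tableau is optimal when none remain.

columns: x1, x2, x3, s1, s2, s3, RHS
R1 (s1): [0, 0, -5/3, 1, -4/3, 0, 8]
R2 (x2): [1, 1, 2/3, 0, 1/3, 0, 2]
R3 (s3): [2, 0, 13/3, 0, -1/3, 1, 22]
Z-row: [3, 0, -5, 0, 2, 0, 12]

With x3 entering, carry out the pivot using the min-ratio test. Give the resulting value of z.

27

Ratio test on column x3 — row 1: entry -5/3 ≤ 0; row 2: 2/(2/3) = 3; row 3: 22/(13/3) = 66/13. Minimum is 3 at row 2 (x2 leaves); pivot element 2/3.
Pivot on row 2; the Z-row RHS becomes 12 − (-5)·3 = 27.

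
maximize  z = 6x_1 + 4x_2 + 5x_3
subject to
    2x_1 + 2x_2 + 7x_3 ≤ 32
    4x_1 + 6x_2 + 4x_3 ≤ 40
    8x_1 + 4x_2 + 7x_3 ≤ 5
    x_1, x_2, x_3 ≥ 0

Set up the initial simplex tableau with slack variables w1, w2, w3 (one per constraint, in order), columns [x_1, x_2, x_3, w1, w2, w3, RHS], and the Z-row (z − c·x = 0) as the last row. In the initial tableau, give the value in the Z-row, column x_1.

-6

The Z-row carries the negated objective coefficients: the x_1 entry is -6.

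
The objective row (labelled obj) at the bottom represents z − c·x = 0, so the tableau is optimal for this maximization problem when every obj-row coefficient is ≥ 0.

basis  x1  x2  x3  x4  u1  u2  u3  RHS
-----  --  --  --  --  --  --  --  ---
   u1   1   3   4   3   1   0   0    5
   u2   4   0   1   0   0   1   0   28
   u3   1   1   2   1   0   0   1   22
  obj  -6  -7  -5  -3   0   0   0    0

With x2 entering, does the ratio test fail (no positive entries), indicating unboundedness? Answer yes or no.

no

Column x2 has positive entries in row(s) 1, 3, so the ratio test bounds it — not unbounded.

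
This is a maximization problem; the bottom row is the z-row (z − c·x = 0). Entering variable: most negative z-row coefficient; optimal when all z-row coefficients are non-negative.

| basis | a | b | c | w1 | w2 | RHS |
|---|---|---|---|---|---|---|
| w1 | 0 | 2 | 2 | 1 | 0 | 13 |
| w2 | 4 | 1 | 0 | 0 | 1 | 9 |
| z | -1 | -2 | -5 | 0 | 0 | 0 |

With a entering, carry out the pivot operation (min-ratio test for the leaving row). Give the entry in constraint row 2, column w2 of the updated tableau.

1/4

Ratio test on column a — row 1: entry 0 ≤ 0; row 2: 9/4 = 9/4. Minimum is 9/4 at row 2 (w2 leaves); pivot element 4.
Divide row 2 by 4; eliminate column a from the other rows.
In the new row 2, the w2 entry is the old entry divided by the pivot: 1/4 = 1/4.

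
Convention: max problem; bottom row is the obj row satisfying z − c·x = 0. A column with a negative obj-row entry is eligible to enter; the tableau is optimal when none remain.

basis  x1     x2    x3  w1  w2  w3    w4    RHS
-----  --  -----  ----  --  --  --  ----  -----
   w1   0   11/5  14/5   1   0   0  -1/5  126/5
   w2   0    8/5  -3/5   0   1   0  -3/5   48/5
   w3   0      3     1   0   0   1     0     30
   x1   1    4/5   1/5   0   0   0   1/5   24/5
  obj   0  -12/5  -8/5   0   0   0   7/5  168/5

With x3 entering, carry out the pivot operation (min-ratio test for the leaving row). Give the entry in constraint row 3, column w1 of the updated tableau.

Ratio test on column x3 — row 1: (126/5)/(14/5) = 9; row 2: entry -3/5 ≤ 0; row 3: 30/1 = 30; row 4: (24/5)/(1/5) = 24. Minimum is 9 at row 1 (w1 leaves); pivot element 14/5.
Divide row 1 by 14/5; eliminate column x3 from the other rows.
Row 3 update in column w1: 0 − 1·(5/14) = -5/14.

-5/14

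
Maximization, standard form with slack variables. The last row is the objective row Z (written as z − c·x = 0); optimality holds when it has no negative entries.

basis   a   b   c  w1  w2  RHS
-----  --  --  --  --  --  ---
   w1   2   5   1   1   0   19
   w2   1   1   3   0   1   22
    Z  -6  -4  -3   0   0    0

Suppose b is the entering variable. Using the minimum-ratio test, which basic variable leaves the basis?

Column b entries and ratios — w1: 19/5 = 19/5; w2: 22/1 = 22.
Smallest ratio is 19/5 in the row of w1, so w1 leaves.

w1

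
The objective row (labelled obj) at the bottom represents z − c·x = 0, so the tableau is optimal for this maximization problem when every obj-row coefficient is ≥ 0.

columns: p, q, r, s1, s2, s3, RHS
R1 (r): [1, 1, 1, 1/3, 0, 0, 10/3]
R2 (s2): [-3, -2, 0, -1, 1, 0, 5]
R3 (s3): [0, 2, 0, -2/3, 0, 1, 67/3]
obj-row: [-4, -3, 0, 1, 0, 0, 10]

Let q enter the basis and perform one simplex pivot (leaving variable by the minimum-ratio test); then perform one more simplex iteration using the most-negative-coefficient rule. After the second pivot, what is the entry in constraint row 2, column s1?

Ratio test on column q — row 1: (10/3)/1 = 10/3; row 2: entry -2 ≤ 0; row 3: (67/3)/2 = 67/6. Minimum is 10/3 at row 1 (r leaves); pivot element 1.
Divide row 1 by 1; eliminate column q from the other rows.
Second iteration: most negative obj-row entry is -1 in column p, so p enters.
Ratio test on column p — row 1: (10/3)/1 = 10/3; row 2: entry -1 ≤ 0; row 3: entry -2 ≤ 0. Minimum is 10/3 at row 1 (q leaves); pivot element 1.
Divide row 1 by 1; eliminate column p from the other rows.
After both pivots, the entry at constraint row 2, column s1 is 0.

0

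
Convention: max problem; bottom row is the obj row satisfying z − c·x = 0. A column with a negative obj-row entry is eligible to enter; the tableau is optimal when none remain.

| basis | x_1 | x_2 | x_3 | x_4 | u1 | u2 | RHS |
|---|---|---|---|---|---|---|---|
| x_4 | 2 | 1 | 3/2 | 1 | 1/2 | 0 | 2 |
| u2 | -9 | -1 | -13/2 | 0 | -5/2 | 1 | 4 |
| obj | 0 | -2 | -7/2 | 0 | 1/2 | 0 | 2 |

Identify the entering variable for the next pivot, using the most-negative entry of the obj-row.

x_3

Negative obj-row entries: x_2: -2, x_3: -7/2.
The most negative is -7/2 in column x_3, so x_3 enters.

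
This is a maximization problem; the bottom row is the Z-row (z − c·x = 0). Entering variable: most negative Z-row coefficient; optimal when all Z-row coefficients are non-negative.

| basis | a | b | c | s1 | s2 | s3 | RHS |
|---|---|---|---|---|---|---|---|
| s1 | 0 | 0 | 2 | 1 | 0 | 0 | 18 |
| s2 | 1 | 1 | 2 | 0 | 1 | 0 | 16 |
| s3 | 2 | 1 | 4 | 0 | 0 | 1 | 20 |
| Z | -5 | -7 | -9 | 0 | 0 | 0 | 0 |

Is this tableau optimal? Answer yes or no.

no

The Z-row has a negative entry -9 in column c, so it is not optimal.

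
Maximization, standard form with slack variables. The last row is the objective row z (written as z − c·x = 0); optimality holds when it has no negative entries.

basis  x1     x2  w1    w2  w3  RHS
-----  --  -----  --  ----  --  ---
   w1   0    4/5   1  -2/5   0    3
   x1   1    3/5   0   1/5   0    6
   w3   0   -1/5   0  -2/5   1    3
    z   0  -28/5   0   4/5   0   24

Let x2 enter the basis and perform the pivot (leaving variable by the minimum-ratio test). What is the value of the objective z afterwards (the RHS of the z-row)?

Ratio test on column x2 — row 1: 3/(4/5) = 15/4; row 2: 6/(3/5) = 10; row 3: entry -1/5 ≤ 0. Minimum is 15/4 at row 1 (w1 leaves); pivot element 4/5.
Pivot on row 1; the z-row RHS becomes 24 − (-28/5)·(15/4) = 45.

45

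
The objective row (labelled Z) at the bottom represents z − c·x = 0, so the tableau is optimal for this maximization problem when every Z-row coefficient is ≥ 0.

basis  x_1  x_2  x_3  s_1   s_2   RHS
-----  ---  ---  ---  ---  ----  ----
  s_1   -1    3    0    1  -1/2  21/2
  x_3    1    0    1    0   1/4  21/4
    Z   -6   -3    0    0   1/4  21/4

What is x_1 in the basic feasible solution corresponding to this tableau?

x_1 is not in the basis, so in the current basic feasible solution x_1 = 0.

0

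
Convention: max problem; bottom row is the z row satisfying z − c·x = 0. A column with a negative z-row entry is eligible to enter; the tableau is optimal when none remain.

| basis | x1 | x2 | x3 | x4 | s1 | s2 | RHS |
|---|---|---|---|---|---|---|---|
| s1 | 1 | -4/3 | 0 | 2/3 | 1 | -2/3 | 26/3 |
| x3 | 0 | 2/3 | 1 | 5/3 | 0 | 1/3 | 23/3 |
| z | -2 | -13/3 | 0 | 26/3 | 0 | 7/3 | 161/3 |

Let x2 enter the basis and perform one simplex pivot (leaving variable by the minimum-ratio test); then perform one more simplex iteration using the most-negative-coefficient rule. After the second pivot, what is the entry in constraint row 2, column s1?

0

Ratio test on column x2 — row 1: entry -4/3 ≤ 0; row 2: (23/3)/(2/3) = 23/2. Minimum is 23/2 at row 2 (x3 leaves); pivot element 2/3.
Divide row 2 by 2/3; eliminate column x2 from the other rows.
Second iteration: most negative z-row entry is -2 in column x1, so x1 enters.
Ratio test on column x1 — row 1: 24/1 = 24; row 2: entry 0 ≤ 0. Minimum is 24 at row 1 (s1 leaves); pivot element 1.
Divide row 1 by 1; eliminate column x1 from the other rows.
After both pivots, the entry at constraint row 2, column s1 is 0.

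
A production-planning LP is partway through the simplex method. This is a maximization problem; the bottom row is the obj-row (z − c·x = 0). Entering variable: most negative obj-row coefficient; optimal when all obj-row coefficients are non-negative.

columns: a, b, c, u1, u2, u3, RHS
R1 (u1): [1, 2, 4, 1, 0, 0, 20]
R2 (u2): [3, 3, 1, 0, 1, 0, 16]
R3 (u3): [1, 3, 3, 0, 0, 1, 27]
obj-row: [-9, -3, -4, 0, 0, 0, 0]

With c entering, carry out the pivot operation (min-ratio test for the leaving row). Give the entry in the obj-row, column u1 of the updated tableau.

1

Ratio test on column c — row 1: 20/4 = 5; row 2: 16/1 = 16; row 3: 27/3 = 9. Minimum is 5 at row 1 (u1 leaves); pivot element 4.
Divide row 1 by 4; eliminate column c from the other rows.
obj-row update in column u1: 0 − (-4)·(1/4) = 1.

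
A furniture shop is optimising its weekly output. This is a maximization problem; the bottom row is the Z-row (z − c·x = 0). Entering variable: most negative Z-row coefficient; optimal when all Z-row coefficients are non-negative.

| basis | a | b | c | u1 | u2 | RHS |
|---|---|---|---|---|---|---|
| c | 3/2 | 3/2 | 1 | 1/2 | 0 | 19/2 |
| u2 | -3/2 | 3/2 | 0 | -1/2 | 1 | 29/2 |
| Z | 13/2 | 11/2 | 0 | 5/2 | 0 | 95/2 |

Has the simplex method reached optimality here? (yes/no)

Every Z-row coefficient is ≥ 0, so the tableau is optimal.

yes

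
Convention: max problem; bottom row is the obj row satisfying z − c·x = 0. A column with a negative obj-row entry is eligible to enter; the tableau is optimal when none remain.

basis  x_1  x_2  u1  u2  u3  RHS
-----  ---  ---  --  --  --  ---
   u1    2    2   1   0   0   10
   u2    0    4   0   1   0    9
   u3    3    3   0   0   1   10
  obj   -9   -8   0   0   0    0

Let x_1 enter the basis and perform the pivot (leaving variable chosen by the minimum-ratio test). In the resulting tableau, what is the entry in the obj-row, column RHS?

Ratio test on column x_1 — row 1: 10/2 = 5; row 2: entry 0 ≤ 0; row 3: 10/3 = 10/3. Minimum is 10/3 at row 3 (u3 leaves); pivot element 3.
Divide row 3 by 3; eliminate column x_1 from the other rows.
obj-row update in column RHS: 0 − (-9)·(10/3) = 30.

30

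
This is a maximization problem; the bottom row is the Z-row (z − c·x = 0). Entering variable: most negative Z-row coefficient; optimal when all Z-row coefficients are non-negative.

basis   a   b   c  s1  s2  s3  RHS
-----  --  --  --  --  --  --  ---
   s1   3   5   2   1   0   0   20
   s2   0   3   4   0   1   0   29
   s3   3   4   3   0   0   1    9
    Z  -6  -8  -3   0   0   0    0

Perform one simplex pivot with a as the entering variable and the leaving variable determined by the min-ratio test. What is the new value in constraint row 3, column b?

Ratio test on column a — row 1: 20/3 = 20/3; row 2: entry 0 ≤ 0; row 3: 9/3 = 3. Minimum is 3 at row 3 (s3 leaves); pivot element 3.
Divide row 3 by 3; eliminate column a from the other rows.
In the new row 3, the b entry is the old entry divided by the pivot: 4/3 = 4/3.

4/3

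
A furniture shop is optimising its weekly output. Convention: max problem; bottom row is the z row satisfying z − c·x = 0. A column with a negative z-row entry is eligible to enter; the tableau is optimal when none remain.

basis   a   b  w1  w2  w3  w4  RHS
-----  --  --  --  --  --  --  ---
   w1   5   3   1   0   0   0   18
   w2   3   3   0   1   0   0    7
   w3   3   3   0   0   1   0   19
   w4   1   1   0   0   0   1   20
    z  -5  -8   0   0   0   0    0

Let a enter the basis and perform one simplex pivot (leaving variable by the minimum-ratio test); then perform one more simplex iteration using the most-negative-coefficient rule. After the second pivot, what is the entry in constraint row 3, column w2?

Ratio test on column a — row 1: 18/5 = 18/5; row 2: 7/3 = 7/3; row 3: 19/3 = 19/3; row 4: 20/1 = 20. Minimum is 7/3 at row 2 (w2 leaves); pivot element 3.
Divide row 2 by 3; eliminate column a from the other rows.
Second iteration: most negative z-row entry is -3 in column b, so b enters.
Ratio test on column b — row 1: entry -2 ≤ 0; row 2: (7/3)/1 = 7/3; row 3: entry 0 ≤ 0; row 4: entry 0 ≤ 0. Minimum is 7/3 at row 2 (a leaves); pivot element 1.
Divide row 2 by 1; eliminate column b from the other rows.
After both pivots, the entry at constraint row 3, column w2 is -1.

-1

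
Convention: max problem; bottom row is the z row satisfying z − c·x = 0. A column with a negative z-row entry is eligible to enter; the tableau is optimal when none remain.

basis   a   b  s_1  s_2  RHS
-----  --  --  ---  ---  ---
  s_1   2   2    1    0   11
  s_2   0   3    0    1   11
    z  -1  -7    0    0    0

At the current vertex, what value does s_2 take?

s_2 is basic (row 2); its value is the RHS of that row, 11.

11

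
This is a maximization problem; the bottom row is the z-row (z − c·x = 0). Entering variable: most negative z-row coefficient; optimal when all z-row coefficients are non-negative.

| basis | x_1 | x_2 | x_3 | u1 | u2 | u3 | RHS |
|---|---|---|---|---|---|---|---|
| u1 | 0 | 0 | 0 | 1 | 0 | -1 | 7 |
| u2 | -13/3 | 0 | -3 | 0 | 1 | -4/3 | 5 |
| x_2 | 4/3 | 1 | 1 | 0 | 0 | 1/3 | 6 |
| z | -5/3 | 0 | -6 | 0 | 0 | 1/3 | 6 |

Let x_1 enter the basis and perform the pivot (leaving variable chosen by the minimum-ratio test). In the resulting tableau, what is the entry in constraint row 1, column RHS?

7

Ratio test on column x_1 — row 1: entry 0 ≤ 0; row 2: entry -13/3 ≤ 0; row 3: 6/(4/3) = 9/2. Minimum is 9/2 at row 3 (x_2 leaves); pivot element 4/3.
Divide row 3 by 4/3; eliminate column x_1 from the other rows.
Row 1 update in column RHS: 7 − 0·(9/2) = 7.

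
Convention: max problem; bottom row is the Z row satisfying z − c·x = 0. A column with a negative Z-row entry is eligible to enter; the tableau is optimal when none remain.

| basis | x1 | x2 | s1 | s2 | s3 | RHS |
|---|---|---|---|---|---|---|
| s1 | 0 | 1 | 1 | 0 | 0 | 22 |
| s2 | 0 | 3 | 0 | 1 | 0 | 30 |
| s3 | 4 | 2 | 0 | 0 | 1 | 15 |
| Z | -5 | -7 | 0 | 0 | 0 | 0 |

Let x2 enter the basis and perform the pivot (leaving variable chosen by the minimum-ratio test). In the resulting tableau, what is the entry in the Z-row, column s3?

Ratio test on column x2 — row 1: 22/1 = 22; row 2: 30/3 = 10; row 3: 15/2 = 15/2. Minimum is 15/2 at row 3 (s3 leaves); pivot element 2.
Divide row 3 by 2; eliminate column x2 from the other rows.
Z-row update in column s3: 0 − (-7)·(1/2) = 7/2.

7/2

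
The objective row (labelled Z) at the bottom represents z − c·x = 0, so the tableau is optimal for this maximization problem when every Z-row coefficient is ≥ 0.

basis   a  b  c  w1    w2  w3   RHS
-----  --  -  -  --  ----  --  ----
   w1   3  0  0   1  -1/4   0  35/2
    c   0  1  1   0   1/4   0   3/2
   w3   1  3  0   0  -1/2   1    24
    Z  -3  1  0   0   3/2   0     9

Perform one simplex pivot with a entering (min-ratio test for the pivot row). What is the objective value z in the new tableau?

53/2

Ratio test on column a — row 1: (35/2)/3 = 35/6; row 2: entry 0 ≤ 0; row 3: 24/1 = 24. Minimum is 35/6 at row 1 (w1 leaves); pivot element 3.
Pivot on row 1; the Z-row RHS becomes 9 − (-3)·(35/6) = 53/2.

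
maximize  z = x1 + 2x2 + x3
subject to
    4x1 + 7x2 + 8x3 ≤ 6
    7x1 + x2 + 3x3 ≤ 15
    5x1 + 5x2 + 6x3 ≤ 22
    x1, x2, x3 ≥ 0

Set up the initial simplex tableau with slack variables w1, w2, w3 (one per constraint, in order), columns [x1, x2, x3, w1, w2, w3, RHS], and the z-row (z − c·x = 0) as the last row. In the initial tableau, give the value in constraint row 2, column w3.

0

Slack w3 belongs to constraint 3; its column is the unit vector e_3, so the entry in row 2 is 0.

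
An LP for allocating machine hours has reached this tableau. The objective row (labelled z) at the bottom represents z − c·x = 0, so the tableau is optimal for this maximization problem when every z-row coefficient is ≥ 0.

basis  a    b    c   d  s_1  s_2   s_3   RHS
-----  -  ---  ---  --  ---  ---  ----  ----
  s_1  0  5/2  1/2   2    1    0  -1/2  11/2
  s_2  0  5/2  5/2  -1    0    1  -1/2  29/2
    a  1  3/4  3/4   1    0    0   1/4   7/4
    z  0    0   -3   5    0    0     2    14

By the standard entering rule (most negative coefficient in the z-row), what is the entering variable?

c

Negative z-row entries: c: -3.
The most negative is -3 in column c, so c enters.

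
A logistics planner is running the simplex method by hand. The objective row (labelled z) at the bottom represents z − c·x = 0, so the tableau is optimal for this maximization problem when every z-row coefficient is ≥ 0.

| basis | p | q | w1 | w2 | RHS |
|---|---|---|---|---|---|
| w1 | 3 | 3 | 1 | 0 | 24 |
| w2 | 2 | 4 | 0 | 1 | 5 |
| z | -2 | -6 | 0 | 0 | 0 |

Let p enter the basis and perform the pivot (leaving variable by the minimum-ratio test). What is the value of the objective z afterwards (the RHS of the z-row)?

5

Ratio test on column p — row 1: 24/3 = 8; row 2: 5/2 = 5/2. Minimum is 5/2 at row 2 (w2 leaves); pivot element 2.
Pivot on row 2; the z-row RHS becomes 0 − (-2)·(5/2) = 5.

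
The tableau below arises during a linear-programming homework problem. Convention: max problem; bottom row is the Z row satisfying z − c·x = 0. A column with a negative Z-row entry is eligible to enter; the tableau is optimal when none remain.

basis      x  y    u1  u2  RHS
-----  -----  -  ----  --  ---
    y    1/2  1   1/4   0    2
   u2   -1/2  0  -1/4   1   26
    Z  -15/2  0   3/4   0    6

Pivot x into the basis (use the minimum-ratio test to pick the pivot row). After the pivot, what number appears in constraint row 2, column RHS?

Ratio test on column x — row 1: 2/(1/2) = 4; row 2: entry -1/2 ≤ 0. Minimum is 4 at row 1 (y leaves); pivot element 1/2.
Divide row 1 by 1/2; eliminate column x from the other rows.
Row 2 update in column RHS: 26 − (-1/2)·4 = 28.

28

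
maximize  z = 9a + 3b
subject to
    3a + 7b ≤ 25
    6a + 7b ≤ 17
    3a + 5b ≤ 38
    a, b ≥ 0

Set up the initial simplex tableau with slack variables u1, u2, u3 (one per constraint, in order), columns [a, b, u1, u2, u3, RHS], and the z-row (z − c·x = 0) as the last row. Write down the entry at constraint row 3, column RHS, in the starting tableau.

38

The RHS of constraint 3 is b_3 = 38.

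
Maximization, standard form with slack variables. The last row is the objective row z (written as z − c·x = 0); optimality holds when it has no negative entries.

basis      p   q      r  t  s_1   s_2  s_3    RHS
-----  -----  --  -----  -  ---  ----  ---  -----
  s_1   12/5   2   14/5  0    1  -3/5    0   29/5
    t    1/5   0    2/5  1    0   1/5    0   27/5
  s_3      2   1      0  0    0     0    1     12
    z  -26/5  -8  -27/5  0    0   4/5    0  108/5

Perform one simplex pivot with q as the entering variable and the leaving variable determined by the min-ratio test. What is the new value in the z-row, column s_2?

Ratio test on column q — row 1: (29/5)/2 = 29/10; row 2: entry 0 ≤ 0; row 3: 12/1 = 12. Minimum is 29/10 at row 1 (s_1 leaves); pivot element 2.
Divide row 1 by 2; eliminate column q from the other rows.
z-row update in column s_2: 4/5 − (-8)·(-3/10) = -8/5.

-8/5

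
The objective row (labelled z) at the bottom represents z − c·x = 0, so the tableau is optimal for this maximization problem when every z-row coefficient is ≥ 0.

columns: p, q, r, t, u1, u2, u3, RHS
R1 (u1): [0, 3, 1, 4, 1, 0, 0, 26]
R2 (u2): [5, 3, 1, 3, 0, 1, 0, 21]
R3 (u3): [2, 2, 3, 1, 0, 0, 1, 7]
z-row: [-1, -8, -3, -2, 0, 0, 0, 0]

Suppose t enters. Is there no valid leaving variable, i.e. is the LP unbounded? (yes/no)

Column t has positive entries in row(s) 1, 2, 3, so the ratio test bounds it — not unbounded.

no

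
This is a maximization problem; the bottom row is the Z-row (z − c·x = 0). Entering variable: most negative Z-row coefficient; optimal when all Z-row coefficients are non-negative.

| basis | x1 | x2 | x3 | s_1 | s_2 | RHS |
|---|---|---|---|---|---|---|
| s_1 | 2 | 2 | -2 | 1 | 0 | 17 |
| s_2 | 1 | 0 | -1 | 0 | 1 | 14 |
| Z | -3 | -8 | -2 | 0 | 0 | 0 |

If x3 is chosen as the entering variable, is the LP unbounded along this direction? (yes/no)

Every constraint-row entry in column x3 is ≤ 0, so increasing x3 is unbounded.

yes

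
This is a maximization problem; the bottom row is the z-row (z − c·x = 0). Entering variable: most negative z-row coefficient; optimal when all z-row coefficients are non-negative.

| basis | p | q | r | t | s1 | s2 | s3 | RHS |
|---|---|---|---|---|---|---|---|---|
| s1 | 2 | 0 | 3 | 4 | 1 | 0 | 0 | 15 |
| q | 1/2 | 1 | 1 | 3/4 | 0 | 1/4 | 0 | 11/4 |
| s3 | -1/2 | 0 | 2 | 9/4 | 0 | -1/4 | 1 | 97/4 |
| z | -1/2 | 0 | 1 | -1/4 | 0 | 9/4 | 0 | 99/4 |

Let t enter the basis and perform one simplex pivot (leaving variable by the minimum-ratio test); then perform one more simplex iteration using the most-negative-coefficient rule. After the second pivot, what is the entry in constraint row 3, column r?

3

Ratio test on column t — row 1: 15/4 = 15/4; row 2: (11/4)/(3/4) = 11/3; row 3: (97/4)/(9/4) = 97/9. Minimum is 11/3 at row 2 (q leaves); pivot element 3/4.
Divide row 2 by 3/4; eliminate column t from the other rows.
Second iteration: most negative z-row entry is -1/3 in column p, so p enters.
Ratio test on column p — row 1: entry -2/3 ≤ 0; row 2: (11/3)/(2/3) = 11/2; row 3: entry -2 ≤ 0. Minimum is 11/2 at row 2 (t leaves); pivot element 2/3.
Divide row 2 by 2/3; eliminate column p from the other rows.
After both pivots, the entry at constraint row 3, column r is 3.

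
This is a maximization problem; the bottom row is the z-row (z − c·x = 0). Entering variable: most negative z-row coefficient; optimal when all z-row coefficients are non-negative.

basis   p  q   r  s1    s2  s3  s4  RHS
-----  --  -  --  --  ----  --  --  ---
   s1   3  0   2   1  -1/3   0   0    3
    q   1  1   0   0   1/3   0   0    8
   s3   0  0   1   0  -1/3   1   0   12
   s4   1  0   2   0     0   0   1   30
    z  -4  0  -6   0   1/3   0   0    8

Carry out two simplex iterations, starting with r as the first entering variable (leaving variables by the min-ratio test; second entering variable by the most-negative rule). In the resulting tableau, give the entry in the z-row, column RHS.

33

Ratio test on column r — row 1: 3/2 = 3/2; row 2: entry 0 ≤ 0; row 3: 12/1 = 12; row 4: 30/2 = 15. Minimum is 3/2 at row 1 (s1 leaves); pivot element 2.
Divide row 1 by 2; eliminate column r from the other rows.
Second iteration: most negative z-row entry is -2/3 in column s2, so s2 enters.
Ratio test on column s2 — row 1: entry -1/6 ≤ 0; row 2: 8/(1/3) = 24; row 3: entry -1/6 ≤ 0; row 4: 27/(1/3) = 81. Minimum is 24 at row 2 (q leaves); pivot element 1/3.
Divide row 2 by 1/3; eliminate column s2 from the other rows.
After both pivots, the entry at the z-row, column RHS is 33.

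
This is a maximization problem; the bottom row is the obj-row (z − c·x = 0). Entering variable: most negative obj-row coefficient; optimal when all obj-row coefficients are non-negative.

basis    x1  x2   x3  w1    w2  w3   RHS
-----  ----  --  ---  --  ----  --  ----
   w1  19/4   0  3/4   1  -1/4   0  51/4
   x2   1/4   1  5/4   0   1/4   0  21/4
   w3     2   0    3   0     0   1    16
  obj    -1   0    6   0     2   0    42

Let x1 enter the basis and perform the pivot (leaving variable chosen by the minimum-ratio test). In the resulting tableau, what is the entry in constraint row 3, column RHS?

Ratio test on column x1 — row 1: (51/4)/(19/4) = 51/19; row 2: (21/4)/(1/4) = 21; row 3: 16/2 = 8. Minimum is 51/19 at row 1 (w1 leaves); pivot element 19/4.
Divide row 1 by 19/4; eliminate column x1 from the other rows.
Row 3 update in column RHS: 16 − 2·(51/19) = 202/19.

202/19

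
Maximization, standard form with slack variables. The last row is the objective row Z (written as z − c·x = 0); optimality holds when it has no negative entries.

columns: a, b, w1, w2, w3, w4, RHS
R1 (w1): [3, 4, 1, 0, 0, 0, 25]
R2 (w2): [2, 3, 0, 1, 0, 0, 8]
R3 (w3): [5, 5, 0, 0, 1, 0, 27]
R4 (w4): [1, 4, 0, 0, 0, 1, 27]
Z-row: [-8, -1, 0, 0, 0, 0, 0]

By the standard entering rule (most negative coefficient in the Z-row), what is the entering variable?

Negative Z-row entries: a: -8, b: -1.
The most negative is -8 in column a, so a enters.

a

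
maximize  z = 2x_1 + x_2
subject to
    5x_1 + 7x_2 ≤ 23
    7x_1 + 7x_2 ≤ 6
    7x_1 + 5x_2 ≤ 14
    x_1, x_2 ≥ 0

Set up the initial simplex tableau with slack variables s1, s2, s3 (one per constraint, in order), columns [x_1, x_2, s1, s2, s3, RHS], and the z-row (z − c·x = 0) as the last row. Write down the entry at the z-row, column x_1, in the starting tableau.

The z-row carries the negated objective coefficients: the x_1 entry is -2.

-2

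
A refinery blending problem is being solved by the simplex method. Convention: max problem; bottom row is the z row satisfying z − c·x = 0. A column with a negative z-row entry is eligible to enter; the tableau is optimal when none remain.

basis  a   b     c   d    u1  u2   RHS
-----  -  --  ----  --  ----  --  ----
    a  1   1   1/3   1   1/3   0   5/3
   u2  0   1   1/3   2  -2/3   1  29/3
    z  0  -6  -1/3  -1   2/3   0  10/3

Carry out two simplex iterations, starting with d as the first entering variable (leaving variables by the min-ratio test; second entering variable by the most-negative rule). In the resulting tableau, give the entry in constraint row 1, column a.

Ratio test on column d — row 1: (5/3)/1 = 5/3; row 2: (29/3)/2 = 29/6. Minimum is 5/3 at row 1 (a leaves); pivot element 1.
Divide row 1 by 1; eliminate column d from the other rows.
Second iteration: most negative z-row entry is -5 in column b, so b enters.
Ratio test on column b — row 1: (5/3)/1 = 5/3; row 2: entry -1 ≤ 0. Minimum is 5/3 at row 1 (d leaves); pivot element 1.
Divide row 1 by 1; eliminate column b from the other rows.
After both pivots, the entry at constraint row 1, column a is 1.

1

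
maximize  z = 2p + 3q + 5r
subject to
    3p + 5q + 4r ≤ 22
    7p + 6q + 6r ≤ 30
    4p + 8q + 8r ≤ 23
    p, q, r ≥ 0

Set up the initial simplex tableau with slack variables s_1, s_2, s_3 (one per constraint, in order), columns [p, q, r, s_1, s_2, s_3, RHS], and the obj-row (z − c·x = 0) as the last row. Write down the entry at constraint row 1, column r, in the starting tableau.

4

Constraint 1 has coefficient 4 on r.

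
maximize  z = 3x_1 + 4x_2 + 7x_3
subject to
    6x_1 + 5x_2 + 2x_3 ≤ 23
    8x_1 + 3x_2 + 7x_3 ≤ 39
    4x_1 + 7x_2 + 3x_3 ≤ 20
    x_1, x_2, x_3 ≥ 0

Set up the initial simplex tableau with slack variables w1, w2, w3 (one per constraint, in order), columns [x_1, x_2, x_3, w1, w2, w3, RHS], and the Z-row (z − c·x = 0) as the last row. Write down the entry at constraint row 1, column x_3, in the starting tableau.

Constraint 1 has coefficient 2 on x_3.

2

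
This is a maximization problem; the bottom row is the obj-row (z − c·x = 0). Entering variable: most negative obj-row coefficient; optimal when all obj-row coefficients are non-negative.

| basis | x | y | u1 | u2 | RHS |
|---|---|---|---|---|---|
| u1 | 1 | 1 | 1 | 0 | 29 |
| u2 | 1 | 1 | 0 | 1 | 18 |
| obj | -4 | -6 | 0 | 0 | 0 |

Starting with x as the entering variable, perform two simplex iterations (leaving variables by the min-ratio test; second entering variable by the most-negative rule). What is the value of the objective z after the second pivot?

108

Ratio test on column x — row 1: 29/1 = 29; row 2: 18/1 = 18. Minimum is 18 at row 2 (u2 leaves); pivot element 1.
Pivot on row 2; the obj-row RHS becomes 0 − (-4)·18 = 72.
Next entering variable (most negative obj-row entry -2): y.
Ratio test on column y — row 1: entry 0 ≤ 0; row 2: 18/1 = 18. Minimum is 18 at row 2 (x leaves); pivot element 1.
After the second pivot the obj-row RHS is 72 − (-2)·18 = 108.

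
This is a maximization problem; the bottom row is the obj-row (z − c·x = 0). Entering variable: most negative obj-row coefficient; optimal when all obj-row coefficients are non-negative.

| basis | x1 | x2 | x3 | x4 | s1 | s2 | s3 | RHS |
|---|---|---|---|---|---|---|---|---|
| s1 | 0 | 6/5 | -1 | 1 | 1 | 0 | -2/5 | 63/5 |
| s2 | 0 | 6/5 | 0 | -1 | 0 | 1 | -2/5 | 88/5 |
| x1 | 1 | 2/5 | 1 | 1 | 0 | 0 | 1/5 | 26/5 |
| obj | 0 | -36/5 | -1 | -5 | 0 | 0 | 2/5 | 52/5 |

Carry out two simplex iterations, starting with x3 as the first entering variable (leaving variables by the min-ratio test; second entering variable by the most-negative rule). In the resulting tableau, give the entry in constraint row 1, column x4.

Ratio test on column x3 — row 1: entry -1 ≤ 0; row 2: entry 0 ≤ 0; row 3: (26/5)/1 = 26/5. Minimum is 26/5 at row 3 (x1 leaves); pivot element 1.
Divide row 3 by 1; eliminate column x3 from the other rows.
Second iteration: most negative obj-row entry is -34/5 in column x2, so x2 enters.
Ratio test on column x2 — row 1: (89/5)/(8/5) = 89/8; row 2: (88/5)/(6/5) = 44/3; row 3: (26/5)/(2/5) = 13. Minimum is 89/8 at row 1 (s1 leaves); pivot element 8/5.
Divide row 1 by 8/5; eliminate column x2 from the other rows.
After both pivots, the entry at constraint row 1, column x4 is 5/4.

5/4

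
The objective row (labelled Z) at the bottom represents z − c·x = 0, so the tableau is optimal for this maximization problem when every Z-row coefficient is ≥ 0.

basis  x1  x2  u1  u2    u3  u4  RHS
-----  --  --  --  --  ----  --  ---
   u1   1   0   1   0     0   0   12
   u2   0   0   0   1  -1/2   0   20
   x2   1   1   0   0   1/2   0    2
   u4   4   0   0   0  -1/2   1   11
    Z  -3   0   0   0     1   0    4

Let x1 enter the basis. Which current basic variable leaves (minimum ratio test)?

Column x1 entries and ratios — u1: 12/1 = 12; u2: 0 ≤ 0, skip; x2: 2/1 = 2; u4: 11/4 = 11/4.
Smallest ratio is 2 in the row of x2, so x2 leaves.

x2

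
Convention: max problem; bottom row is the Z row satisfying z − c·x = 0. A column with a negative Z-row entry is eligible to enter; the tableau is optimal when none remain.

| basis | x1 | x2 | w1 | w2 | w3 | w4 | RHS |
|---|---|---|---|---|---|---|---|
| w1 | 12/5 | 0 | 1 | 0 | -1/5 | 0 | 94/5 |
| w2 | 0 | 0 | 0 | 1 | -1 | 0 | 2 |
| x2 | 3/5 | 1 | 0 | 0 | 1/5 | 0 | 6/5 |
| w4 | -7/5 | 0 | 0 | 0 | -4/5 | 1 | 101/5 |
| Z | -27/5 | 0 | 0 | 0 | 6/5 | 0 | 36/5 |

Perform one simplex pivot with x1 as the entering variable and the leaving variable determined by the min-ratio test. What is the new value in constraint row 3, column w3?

Ratio test on column x1 — row 1: (94/5)/(12/5) = 47/6; row 2: entry 0 ≤ 0; row 3: (6/5)/(3/5) = 2; row 4: entry -7/5 ≤ 0. Minimum is 2 at row 3 (x2 leaves); pivot element 3/5.
Divide row 3 by 3/5; eliminate column x1 from the other rows.
In the new row 3, the w3 entry is the old entry divided by the pivot: (1/5)/(3/5) = 1/3.

1/3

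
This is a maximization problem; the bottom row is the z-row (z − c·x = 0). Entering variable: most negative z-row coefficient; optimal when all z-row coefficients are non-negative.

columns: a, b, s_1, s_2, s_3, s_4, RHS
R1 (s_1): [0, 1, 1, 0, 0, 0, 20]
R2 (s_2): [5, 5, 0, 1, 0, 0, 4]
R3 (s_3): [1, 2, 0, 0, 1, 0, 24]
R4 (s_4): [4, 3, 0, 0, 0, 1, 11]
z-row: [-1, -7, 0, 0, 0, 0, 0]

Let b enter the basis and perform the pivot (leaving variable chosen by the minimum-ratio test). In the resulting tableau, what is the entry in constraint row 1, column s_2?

-1/5

Ratio test on column b — row 1: 20/1 = 20; row 2: 4/5 = 4/5; row 3: 24/2 = 12; row 4: 11/3 = 11/3. Minimum is 4/5 at row 2 (s_2 leaves); pivot element 5.
Divide row 2 by 5; eliminate column b from the other rows.
Row 1 update in column s_2: 0 − 1·(1/5) = -1/5.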